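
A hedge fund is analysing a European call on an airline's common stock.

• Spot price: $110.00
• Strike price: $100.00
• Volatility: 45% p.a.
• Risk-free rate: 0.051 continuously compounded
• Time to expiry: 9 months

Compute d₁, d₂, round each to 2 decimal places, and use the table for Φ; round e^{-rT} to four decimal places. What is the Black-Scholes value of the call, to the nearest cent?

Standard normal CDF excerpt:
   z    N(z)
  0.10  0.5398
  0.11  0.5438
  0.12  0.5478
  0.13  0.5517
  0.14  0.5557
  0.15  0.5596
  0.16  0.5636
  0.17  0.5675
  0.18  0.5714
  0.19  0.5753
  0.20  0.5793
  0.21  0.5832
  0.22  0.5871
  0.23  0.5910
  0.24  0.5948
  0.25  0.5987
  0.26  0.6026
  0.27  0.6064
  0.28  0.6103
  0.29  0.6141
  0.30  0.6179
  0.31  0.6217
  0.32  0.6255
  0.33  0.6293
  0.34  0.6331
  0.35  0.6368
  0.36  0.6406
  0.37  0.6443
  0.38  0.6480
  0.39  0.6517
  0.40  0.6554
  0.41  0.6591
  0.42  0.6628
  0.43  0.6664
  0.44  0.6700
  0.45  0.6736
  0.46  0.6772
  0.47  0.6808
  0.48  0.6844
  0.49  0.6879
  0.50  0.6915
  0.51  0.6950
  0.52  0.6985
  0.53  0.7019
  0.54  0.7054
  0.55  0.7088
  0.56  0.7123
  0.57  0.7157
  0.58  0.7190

T = 0.75;  σ√T = 0.3897
d₁ = [ln(110/100) + (0.051 + ½·0.45²)·0.75] / (σ√T) = (0.0953 + 0.1142) / 0.3897 = 0.5376 ≈ 0.54
d₂ = 0.5376 − 0.3897 = 0.1479 ≈ 0.15
e^(−rT) = e^(−0.051·0.75) = 0.9625
N(d₁) = N(0.54) = 0.7054;  N(d₂) = N(0.15) = 0.5596
C = 110·0.7054 − 100·0.9625·0.5596 = 77.5940 − 53.8615 = 23.7325

$23.73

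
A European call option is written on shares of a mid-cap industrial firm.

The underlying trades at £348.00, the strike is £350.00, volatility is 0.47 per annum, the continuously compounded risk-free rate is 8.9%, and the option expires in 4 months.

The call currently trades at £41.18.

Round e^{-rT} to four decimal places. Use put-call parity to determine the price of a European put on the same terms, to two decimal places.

exp(−rT) = exp(−0.089·0.3333) = 0.9708
Put-call parity: C − P = S − K·e^(−rT) = 348 − 350·0.9708 = 348 − 339.7800 = 8.2200
P = C − (C − P) = 41.18 − (8.2200) = 32.9600

£32.96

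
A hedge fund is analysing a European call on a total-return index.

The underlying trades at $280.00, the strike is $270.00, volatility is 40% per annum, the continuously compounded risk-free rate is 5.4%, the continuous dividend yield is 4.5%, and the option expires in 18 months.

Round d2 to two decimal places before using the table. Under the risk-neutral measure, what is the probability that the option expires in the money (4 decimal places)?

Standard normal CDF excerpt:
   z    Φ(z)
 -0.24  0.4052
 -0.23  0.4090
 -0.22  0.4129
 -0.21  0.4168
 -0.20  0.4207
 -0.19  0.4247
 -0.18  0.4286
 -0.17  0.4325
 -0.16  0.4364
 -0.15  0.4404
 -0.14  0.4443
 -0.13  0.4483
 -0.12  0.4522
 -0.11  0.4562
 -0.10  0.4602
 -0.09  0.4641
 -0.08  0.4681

0.4443

σ√T = 0.4 × 1.2247 = 0.4899
d₁ = [ln(280/270) + (0.054 − 0.045 + 0.4²/2)·1.5] / 0.4899 = [0.0364 + 0.1335] / 0.4899 = 0.3467 ≈ 0.35
d₂ = d₁ − σ√T = 0.3467 − 0.4899 = -0.1432 ≈ -0.14
Risk-neutral Pr[S_T > K] = N(d₂) = N(-0.14) = 0.4443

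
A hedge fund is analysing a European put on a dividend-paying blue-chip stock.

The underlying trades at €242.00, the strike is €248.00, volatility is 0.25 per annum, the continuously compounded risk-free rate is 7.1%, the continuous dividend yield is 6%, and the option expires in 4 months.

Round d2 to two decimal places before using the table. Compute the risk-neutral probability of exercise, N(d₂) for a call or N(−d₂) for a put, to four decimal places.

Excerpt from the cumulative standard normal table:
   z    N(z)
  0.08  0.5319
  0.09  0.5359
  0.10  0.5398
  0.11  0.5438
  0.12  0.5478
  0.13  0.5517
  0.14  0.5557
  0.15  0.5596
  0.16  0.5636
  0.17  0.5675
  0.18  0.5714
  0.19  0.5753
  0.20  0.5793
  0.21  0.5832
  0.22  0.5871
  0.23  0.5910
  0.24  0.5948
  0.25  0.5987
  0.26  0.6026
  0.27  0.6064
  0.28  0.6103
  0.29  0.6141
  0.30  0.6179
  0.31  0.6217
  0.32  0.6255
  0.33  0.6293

0.5871

σ√T = 0.25·√0.3333 = 0.1443
d₁ = [ln(242/248) + (0.071 − 0.06 + 0.25²/2)·0.3333] / 0.1443 = [-0.0245 + 0.0141] / 0.1443 = -0.0721 → -0.07
d₂ = d₁ − σ√T = -0.0721 − 0.1443 = -0.2164 → -0.22
Risk-neutral Pr[S_T < K] = N(−d₂) = N(0.22) = 0.5871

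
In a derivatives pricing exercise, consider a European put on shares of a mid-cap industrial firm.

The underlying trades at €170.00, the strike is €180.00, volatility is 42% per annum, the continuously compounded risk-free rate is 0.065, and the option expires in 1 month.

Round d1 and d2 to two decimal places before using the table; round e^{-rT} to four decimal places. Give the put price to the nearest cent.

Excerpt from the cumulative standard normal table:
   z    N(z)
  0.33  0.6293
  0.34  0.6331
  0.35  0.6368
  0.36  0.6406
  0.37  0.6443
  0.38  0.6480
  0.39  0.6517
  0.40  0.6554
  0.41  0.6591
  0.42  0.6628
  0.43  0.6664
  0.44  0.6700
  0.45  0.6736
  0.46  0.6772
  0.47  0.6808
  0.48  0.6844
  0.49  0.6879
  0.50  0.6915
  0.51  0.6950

€13.62

T = 0.08333;  σ√T = 0.1212
d₁ = [ln(170/180) + (0.065 + 0.42²/2)·0.08333] / 0.1212 = [-0.0572 + 0.0128] / 0.1212 = -0.3661 → -0.37
d₂ = d₁ − σ√T = -0.3661 − 0.1212 = -0.4874 → -0.49
exp(−rT) = exp(−0.065·0.08333) = 0.9946
P = 180·0.9946·N(0.49) − 170·N(0.37) = 180·0.9946·0.6879 − 170·0.6443 = 123.1534 − 109.5310 = 13.6224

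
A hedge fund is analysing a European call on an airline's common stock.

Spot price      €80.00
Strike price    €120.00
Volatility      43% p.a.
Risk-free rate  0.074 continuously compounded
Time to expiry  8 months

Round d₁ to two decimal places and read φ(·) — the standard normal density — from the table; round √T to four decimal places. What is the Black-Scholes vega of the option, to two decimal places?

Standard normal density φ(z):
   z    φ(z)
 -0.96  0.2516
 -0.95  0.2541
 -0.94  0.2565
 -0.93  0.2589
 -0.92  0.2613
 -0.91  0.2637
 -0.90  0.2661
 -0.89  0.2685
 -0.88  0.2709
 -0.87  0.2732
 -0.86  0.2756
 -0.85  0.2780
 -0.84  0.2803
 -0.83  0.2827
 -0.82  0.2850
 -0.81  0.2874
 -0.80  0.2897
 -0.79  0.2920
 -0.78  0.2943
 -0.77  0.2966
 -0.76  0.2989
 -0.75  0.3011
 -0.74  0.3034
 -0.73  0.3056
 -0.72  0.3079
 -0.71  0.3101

18.31

T = 0.6667;  σ√T = 0.3511
d₁ = [ln(80/120) + (0.074 + 0.43²/2)·0.6667] / 0.3511 = [-0.4055 + 0.1110] / 0.3511 = -0.8388 → -0.84
√T = √0.6667 = 0.8165
φ(d₁) = φ(-0.84) = 0.2803
vega = S·φ(d₁)·√T = 80·0.2803·0.8165 = 18.3092
(Call and put vega coincide under Black-Scholes.)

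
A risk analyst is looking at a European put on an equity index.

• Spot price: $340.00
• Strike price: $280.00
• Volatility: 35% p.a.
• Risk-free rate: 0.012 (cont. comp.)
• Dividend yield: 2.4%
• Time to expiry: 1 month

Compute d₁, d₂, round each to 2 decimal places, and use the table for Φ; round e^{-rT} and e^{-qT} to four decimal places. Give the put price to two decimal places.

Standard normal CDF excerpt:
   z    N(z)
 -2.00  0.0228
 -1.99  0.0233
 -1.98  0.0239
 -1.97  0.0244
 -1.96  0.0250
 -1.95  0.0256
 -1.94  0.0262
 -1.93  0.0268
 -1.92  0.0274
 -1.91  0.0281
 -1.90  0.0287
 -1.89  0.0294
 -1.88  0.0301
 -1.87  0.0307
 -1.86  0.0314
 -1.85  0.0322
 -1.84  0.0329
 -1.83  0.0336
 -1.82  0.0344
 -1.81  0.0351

σ√T = 0.35·√0.08333 = 0.1010
d₁ = [ln(340/280) + (0.012 − 0.024 + 0.35²/2)·0.08333] / 0.1010 = [0.1942 + 0.0041] / 0.1010 = 1.9623 ⇒ 1.96
d₂ = d₁ − σ√T = 1.9623 − 0.1010 = 1.8612 ⇒ 1.86
exp(−qT) = exp(−0.024·0.08333) = 0.9980;  exp(−rT) = exp(−0.012·0.08333) = 0.9990
P = 280·0.9990·N(-1.86) − 340·0.9980·N(-1.96) = 280·0.9990·0.0314 − 340·0.9980·0.0250 = 8.7832 − 8.4830 = 0.3002

$0.30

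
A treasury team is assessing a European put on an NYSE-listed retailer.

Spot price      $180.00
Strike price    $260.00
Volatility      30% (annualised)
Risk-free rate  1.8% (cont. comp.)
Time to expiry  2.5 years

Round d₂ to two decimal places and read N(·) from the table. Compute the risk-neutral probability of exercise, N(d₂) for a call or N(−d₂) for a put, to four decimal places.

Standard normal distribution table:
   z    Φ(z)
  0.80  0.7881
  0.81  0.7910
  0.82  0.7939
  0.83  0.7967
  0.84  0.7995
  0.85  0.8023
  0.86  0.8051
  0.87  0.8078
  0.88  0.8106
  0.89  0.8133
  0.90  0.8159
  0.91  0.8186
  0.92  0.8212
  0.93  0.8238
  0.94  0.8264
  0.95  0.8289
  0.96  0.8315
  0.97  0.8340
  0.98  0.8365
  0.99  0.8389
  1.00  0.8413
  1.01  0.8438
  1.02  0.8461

σ√T = 0.3·√2.5 = 0.4743
ln(S/K) + (r + σ²/2)T = ln(180/260) + (0.018 + 0.3²/2)·2.5 = -0.3677 + 0.1575 = -0.2102
d₁ = -0.2102 / 0.4743 = -0.4432 ⇒ -0.44
d₂ = d₁ − σ√T = -0.4432 − 0.4743 = -0.9175 ⇒ -0.92
Risk-neutral Pr[S_T < K] = N(−d₂) = N(0.92) = 0.8212

0.8212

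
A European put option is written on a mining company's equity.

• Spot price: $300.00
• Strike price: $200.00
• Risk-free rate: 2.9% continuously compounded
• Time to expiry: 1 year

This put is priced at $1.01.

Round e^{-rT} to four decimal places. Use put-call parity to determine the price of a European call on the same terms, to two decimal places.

$106.73

exp(−rT) = exp(−0.029·1) = 0.9714
Put-call parity: C − P = S − K·e^(−rT) = 300 − 200·0.9714 = 300 − 194.2800 = 105.7200
C = P + (C − P) = 1.01 + (105.7200) = 106.7300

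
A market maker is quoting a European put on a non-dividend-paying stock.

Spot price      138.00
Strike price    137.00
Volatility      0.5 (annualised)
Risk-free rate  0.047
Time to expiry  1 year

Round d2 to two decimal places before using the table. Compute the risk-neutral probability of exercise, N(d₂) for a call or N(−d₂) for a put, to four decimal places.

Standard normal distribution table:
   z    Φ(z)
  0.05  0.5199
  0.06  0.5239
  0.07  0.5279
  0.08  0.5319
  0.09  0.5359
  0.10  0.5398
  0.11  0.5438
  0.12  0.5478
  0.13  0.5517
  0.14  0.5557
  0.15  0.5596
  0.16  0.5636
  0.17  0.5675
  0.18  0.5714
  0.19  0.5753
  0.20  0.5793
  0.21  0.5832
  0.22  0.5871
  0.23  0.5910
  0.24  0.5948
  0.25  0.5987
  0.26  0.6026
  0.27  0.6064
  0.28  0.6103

0.5557

T = 1;  σ√T = 0.5000
d₁ = [ln(138/137) + (0.047 + 0.5²/2)·1] / 0.5000 = [0.0073 + 0.1720] / 0.5000 = 0.3585 → 0.36
d₂ = d₁ − σ√T = 0.3585 − 0.5000 = -0.1415 → -0.14
Risk-neutral Pr[S_T < K] = N(−d₂) = N(0.14) = 0.5557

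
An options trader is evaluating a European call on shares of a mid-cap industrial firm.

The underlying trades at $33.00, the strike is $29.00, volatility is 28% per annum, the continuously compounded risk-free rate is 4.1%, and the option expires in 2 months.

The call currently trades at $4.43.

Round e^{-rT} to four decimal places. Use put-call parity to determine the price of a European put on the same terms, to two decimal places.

$0.23

e^(−rT) = e^(−0.041·0.1667) = 0.9932
Put-call parity: C − P = S − K·e^(−rT) = 33 − 29·0.9932 = 33 − 28.8028 = 4.1972
P = C − (C − P) = 4.43 − (4.1972) = 0.2328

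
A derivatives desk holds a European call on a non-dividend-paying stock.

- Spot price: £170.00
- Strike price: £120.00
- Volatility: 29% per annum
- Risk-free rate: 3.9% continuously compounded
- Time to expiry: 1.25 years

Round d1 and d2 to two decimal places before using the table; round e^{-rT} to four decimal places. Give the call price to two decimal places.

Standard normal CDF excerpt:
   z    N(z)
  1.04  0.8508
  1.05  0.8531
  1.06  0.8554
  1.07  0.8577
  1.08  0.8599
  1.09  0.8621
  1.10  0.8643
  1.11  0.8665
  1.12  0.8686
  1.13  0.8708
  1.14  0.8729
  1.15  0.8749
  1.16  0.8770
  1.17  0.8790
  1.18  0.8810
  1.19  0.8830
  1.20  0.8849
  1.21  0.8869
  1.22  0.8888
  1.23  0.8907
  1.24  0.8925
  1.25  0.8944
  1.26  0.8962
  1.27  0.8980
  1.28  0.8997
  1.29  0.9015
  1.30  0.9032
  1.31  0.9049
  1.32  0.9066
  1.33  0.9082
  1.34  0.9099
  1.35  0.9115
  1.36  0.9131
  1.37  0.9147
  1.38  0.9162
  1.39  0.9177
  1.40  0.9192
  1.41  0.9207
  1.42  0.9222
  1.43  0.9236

£58.25

σ√T = 0.29·√1.25 = 0.3242
d₁ = [ln(170/120) + (0.039 + 0.29²/2)·1.25] / 0.3242 = [0.3483 + 0.1013] / 0.3242 = 1.3867 which rounds to 1.39
d₂ = d₁ − σ√T = 1.3867 − 0.3242 = 1.0625 which rounds to 1.06
exp(−rT) = exp(−0.039·1.25) = 0.9524
C = 170·N(1.39) − 120·0.9524·N(1.06) = 170·0.9177 − 120·0.9524·0.8554 = 156.0090 − 97.7620 = 58.2470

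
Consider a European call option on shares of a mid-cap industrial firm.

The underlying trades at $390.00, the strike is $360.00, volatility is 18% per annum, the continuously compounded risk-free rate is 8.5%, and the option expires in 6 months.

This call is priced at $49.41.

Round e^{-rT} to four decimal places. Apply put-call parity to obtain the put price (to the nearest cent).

exp(−rT) = exp(−0.085·0.5) = 0.9584
Put-call parity: C − P = S − K·e^(−rT) = 390 − 360·0.9584 = 390 − 345.0240 = 44.9760
P = C − (C − P) = 49.41 − (44.9760) = 4.4340

$4.43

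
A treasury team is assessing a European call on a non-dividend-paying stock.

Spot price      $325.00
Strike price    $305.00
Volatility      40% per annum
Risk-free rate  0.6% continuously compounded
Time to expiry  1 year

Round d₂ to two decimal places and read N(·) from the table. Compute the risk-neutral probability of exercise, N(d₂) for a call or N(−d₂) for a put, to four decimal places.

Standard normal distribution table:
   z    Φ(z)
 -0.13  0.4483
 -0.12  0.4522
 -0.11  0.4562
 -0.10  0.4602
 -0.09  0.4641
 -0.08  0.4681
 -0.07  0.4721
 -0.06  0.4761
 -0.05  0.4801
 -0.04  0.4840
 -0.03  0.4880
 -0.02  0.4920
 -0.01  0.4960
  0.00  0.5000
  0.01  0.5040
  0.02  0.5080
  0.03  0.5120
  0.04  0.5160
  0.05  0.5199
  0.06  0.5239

0.4880

σ√T = 0.4 × 1.0000 = 0.4000
d₁ = [ln(325/305) + (0.006 + ½·0.4²)·1] / (σ√T) = (0.0635 + 0.0860) / 0.4000 = 0.3738 → 0.37
d₂ = 0.3738 − 0.4000 = -0.0262 → -0.03
Pr(exercise) under Q = N(d₂) = 0.4880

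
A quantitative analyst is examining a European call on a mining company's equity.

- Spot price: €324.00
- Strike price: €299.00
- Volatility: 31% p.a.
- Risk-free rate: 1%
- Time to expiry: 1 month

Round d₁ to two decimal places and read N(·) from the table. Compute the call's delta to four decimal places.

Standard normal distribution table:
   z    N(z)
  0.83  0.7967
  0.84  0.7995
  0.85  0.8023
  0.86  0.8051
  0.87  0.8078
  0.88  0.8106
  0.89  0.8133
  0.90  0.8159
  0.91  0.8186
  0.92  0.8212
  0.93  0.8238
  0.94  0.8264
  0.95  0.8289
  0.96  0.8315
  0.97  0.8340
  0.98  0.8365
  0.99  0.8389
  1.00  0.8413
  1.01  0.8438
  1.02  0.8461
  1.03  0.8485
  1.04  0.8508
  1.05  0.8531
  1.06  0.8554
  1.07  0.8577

T = 0.08333;  σ√T = 0.0895
d₁ = [ln(324/299) + (0.01 + 0.31²/2)·0.08333] / 0.0895 = [0.0803 + 0.0048] / 0.0895 = 0.9514 → 0.95
N(d₁) = N(0.95) = 0.8289
Δ_call = N(d₁) = 0.8289

0.8289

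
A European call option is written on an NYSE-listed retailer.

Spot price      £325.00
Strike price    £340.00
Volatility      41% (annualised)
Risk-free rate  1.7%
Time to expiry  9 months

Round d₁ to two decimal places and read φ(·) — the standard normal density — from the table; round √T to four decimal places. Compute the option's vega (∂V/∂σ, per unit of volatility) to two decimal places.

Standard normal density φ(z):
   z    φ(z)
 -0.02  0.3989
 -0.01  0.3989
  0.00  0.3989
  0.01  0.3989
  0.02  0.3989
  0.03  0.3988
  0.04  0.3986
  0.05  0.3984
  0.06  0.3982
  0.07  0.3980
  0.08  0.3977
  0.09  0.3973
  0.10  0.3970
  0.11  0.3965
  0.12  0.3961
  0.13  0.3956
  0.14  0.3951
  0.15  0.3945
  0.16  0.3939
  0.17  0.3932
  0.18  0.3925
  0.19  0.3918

σ√T = 0.41·√0.75 = 0.3551
d₁ = [ln(325/340) + (0.017 + 0.41²/2)·0.75] / 0.3551 = [-0.0451 + 0.0758] / 0.3551 = 0.0864 → 0.09
√T = √0.75 = 0.8660
φ(d₁) = φ(0.09) = 0.3973
vega = S·φ(d₁)·√T = 325·0.3973·0.8660 = 111.8201

111.82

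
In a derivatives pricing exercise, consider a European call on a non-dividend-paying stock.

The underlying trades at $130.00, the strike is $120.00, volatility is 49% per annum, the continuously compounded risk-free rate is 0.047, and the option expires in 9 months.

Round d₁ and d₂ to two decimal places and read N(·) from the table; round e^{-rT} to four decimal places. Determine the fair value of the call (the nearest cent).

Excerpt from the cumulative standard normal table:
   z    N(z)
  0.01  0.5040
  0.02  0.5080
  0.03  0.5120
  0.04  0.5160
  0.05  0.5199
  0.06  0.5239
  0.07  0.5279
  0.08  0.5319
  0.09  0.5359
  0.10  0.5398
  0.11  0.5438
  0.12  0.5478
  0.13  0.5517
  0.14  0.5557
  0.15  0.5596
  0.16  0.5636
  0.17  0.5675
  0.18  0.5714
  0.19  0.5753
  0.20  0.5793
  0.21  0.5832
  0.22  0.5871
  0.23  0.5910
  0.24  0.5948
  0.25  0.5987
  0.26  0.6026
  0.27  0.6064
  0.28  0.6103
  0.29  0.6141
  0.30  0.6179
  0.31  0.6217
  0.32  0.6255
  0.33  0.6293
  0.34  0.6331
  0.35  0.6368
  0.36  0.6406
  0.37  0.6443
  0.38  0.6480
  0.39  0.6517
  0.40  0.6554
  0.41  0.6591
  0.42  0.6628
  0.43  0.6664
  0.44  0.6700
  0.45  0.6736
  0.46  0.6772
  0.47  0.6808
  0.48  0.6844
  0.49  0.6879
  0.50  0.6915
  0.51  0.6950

T = 0.75;  σ√T = 0.4244
ln(S/K) + (r + σ²/2)T = ln(130/120) + (0.047 + 0.49²/2)·0.75 = 0.0800 + 0.1253 = 0.2053
d₁ = 0.2053 / 0.4244 = 0.4839 which rounds to 0.48
d₂ = d₁ − σ√T = 0.4839 − 0.4244 = 0.0595 which rounds to 0.06
e^(−rT) = e^(−0.047·0.75) = 0.9654
C = 130·N(0.48) − 120·0.9654·N(0.06) = 130·0.6844 − 120·0.9654·0.5239 = 88.9720 − 60.6928 = 28.2792

$28.28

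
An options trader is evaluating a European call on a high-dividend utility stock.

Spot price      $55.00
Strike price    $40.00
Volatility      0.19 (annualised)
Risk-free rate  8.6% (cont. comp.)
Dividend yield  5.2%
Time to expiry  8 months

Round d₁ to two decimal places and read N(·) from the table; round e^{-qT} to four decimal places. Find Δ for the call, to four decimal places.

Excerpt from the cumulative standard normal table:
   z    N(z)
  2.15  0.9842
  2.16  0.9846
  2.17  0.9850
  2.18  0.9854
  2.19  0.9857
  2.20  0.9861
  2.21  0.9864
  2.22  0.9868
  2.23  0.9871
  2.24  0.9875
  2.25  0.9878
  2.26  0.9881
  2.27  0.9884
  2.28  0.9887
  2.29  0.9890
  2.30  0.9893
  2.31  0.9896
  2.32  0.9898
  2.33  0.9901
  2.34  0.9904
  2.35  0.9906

T = 0.6667;  σ√T = 0.1551
ln(S/K) + (r − q + σ²/2)T = ln(55/40) + (0.086 − 0.052 + 0.19²/2)·0.6667 = 0.3185 + 0.0347 = 0.3532
d₁ = 0.3532 / 0.1551 = 2.2764 ⇒ 2.28
N(d₁) = N(2.28) = 0.9887
Δ_call = e^(−qT)·N(d₁) = 0.9659·0.9887 = 0.9550

0.9550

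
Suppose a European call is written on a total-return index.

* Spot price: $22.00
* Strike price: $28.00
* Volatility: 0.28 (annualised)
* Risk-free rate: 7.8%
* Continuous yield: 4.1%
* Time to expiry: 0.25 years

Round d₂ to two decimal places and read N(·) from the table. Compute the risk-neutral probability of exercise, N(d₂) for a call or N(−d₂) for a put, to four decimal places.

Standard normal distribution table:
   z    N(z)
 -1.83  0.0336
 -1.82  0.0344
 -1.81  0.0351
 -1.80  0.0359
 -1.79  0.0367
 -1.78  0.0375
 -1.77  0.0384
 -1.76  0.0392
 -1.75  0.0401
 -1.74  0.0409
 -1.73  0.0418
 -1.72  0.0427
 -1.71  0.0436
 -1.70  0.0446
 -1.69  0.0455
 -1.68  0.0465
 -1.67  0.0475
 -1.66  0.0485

0.0418

σ√T = 0.28·√0.25 = 0.1400
ln(S/K) + (r − q + σ²/2)T = ln(22/28) + (0.078 − 0.041 + 0.28²/2)·0.25 = -0.2412 + 0.0191 = -0.2221
d₁ = -0.2221 / 0.1400 = -1.5865 → -1.59
d₂ = d₁ − σ√T = -1.5865 − 0.1400 = -1.7265 → -1.73
Pr(exercise) under Q = N(d₂) = 0.0418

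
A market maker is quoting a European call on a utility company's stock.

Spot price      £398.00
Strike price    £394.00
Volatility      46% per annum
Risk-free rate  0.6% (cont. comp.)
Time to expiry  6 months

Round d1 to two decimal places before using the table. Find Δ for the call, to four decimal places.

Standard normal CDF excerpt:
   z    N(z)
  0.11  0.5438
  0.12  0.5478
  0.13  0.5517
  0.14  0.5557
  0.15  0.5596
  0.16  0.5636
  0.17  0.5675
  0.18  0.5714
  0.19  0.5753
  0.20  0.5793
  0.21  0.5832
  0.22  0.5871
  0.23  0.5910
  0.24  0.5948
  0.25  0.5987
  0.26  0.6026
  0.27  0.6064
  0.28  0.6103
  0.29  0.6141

σ√T = 0.46 × 0.7071 = 0.3253
d₁ = [ln(398/394) + (0.006 + ½·0.46²)·0.5] / (σ√T) = (0.0101 + 0.0559) / 0.3253 = 0.2029 → 0.20
N(d₁) = N(0.20) = 0.5793
Δ_call = N(d₁) = 0.5793

0.5793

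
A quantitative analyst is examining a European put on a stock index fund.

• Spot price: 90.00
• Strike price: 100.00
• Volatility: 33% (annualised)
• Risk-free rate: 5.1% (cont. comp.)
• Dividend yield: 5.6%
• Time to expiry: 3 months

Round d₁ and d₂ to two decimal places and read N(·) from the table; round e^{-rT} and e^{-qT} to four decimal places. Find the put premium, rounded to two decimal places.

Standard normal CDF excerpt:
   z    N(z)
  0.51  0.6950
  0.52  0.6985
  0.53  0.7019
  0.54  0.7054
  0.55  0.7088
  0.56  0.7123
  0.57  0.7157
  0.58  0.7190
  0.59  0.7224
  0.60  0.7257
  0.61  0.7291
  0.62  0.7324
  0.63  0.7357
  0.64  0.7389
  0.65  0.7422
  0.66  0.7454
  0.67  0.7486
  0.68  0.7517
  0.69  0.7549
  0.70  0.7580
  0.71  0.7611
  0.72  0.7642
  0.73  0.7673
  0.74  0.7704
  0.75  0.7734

σ√T = 0.33·√0.25 = 0.1650
ln(S/K) + (r − q + σ²/2)T = ln(90/100) + (0.051 − 0.056 + 0.33²/2)·0.25 = -0.1054 + 0.0124 = -0.0930
d₁ = -0.0930 / 0.1650 = -0.5636 which rounds to -0.56
d₂ = d₁ − σ√T = -0.5636 − 0.1650 = -0.7286 which rounds to -0.73
exp(−qT) = exp(−0.056·0.25) = 0.9861;  exp(−rT) = exp(−0.051·0.25) = 0.9873
N(−d₂) = N(0.73) = 0.7673;  N(−d₁) = N(0.56) = 0.7123
P = 100·0.9873·0.7673 − 90·0.9861·0.7123 = 75.7555 − 63.2159 = 12.5396

12.54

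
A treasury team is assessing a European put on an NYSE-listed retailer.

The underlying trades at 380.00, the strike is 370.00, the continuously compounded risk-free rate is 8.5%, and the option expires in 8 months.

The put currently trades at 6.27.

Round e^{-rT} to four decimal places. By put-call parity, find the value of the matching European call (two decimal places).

e^(−rT) = e^(−0.085·0.6667) = 0.9449
Put-call parity: C − P = S − K·e^(−rT) = 380 − 370·0.9449 = 380 − 349.6130 = 30.3870
C = P + (C − P) = 6.27 + (30.3870) = 36.6570

36.66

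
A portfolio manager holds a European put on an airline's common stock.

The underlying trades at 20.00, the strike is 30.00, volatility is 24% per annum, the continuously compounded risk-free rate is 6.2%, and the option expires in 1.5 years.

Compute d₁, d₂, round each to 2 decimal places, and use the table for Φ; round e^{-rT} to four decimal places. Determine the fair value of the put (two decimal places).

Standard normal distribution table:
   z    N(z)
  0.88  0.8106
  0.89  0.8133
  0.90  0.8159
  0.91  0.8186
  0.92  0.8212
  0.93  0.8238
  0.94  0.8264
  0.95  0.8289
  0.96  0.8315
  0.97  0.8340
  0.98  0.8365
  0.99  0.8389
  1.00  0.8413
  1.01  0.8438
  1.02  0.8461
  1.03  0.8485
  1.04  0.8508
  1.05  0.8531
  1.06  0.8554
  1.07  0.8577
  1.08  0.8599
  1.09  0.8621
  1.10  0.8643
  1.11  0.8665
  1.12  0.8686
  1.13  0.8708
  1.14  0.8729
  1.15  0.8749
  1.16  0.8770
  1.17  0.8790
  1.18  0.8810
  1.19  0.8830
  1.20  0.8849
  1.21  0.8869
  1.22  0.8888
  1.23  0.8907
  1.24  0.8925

T = 1.5;  σ√T = 0.2939
d₁ = [ln(20/30) + (0.062 + ½·0.24²)·1.5] / (σ√T) = (-0.4055 + 0.1362) / 0.2939 = -0.9161 → -0.92
d₂ = -0.9161 − 0.2939 = -1.2100 → -1.21
exp(−rT) = exp(−0.062·1.5) = 0.9112
P = 30·0.9112·N(1.21) − 20·N(0.92) = 30·0.9112·0.8869 − 20·0.8212 = 24.2443 − 16.4240 = 7.8203

7.82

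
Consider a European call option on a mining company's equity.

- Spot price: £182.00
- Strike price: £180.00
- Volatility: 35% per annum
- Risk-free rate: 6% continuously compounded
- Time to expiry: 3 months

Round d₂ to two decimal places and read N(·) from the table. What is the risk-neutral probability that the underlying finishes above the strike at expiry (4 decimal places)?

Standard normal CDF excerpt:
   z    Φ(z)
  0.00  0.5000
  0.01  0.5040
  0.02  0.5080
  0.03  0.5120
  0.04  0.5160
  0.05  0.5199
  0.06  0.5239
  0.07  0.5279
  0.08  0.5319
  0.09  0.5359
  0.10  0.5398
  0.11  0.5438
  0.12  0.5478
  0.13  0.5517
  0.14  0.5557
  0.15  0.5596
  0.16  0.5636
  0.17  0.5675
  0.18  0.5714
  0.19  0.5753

σ√T = 0.35·√0.25 = 0.1750
d₁ = [ln(182/180) + (0.06 + ½·0.35²)·0.25] / (σ√T) = (0.0110 + 0.0303) / 0.1750 = 0.2364 → 0.24
d₂ = 0.2364 − 0.1750 = 0.0614 → 0.06
Risk-neutral Pr[S_T > K] = N(d₂) = N(0.06) = 0.5239

0.5239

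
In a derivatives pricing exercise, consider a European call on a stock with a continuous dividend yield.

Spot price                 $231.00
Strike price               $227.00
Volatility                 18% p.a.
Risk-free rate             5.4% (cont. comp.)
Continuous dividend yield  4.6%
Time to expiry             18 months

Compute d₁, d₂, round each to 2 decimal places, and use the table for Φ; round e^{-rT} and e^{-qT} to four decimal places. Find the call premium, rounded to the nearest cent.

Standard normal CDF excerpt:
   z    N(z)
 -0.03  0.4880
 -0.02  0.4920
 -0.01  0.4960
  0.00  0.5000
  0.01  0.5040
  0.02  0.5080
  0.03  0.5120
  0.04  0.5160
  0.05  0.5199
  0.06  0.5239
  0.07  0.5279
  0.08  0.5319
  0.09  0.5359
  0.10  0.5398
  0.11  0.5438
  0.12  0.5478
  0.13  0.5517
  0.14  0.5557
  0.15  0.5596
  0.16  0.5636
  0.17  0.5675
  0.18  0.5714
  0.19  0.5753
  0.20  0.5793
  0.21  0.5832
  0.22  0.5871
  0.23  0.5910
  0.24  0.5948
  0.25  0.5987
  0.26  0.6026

T = 1.5;  σ√T = 0.2205
ln(S/K) + (r − q + σ²/2)T = ln(231/227) + (0.054 − 0.046 + 0.18²/2)·1.5 = 0.0175 + 0.0363 = 0.0538
d₁ = 0.0538 / 0.2205 = 0.2439 ≈ 0.24
d₂ = d₁ − σ√T = 0.2439 − 0.2205 = 0.0234 ≈ 0.02
exp(−qT) = exp(−0.046·1.5) = 0.9333;  exp(−rT) = exp(−0.054·1.5) = 0.9222
N(d₁) = N(0.24) = 0.5948;  N(d₂) = N(0.02) = 0.5080
C = 231·0.9333·0.5948 − 227·0.9222·0.5080 = 128.2343 − 106.3444 = 21.8899

$21.89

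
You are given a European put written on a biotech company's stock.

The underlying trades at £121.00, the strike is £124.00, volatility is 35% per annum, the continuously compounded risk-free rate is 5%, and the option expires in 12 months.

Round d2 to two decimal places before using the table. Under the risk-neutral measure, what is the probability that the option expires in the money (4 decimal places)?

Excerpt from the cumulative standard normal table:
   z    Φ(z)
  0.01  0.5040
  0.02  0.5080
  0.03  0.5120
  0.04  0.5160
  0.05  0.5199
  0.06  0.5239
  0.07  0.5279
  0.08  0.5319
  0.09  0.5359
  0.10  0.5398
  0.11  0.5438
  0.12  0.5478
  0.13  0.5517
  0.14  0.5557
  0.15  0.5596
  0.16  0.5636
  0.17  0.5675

σ√T = 0.35·√1 = 0.3500
ln(S/K) + (r + σ²/2)T = ln(121/124) + (0.05 + 0.35²/2)·1 = -0.0245 + 0.1112 = 0.0868
d₁ = 0.0868 / 0.3500 = 0.2479 → 0.25
d₂ = d₁ − σ√T = 0.2479 − 0.3500 = -0.1021 → -0.10
Pr(exercise) under Q = N(−d₂) = N(0.10) = 0.5398

0.5398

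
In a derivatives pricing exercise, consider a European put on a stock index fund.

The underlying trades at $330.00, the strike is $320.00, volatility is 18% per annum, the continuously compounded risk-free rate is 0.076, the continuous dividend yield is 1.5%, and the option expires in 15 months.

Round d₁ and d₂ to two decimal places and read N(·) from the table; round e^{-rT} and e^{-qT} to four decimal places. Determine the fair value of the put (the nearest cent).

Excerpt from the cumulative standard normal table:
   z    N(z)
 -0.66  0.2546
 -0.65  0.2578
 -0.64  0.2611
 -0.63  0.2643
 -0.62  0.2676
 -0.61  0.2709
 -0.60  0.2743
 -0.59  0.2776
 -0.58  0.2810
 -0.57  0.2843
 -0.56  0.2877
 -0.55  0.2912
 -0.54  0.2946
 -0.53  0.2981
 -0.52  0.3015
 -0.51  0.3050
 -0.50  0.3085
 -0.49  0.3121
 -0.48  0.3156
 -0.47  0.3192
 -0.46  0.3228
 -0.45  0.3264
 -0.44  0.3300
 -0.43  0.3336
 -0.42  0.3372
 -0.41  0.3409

σ√T = 0.18 × 1.1180 = 0.2012
d₁ = [ln(330/320) + (0.076 − 0.015 + 0.18²/2)·1.25] / 0.2012 = [0.0308 + 0.0965] / 0.2012 = 0.6324 ⇒ 0.63
d₂ = d₁ − σ√T = 0.6324 − 0.2012 = 0.4312 ⇒ 0.43
e^(−qT) = e^(−0.015·1.25) = 0.9814;  e^(−rT) = e^(−0.076·1.25) = 0.9094
P = 320·0.9094·N(-0.43) − 330·0.9814·N(-0.63) = 320·0.9094·0.3336 − 330·0.9814·0.2643 = 97.0803 − 85.5967 = 11.4835

$11.48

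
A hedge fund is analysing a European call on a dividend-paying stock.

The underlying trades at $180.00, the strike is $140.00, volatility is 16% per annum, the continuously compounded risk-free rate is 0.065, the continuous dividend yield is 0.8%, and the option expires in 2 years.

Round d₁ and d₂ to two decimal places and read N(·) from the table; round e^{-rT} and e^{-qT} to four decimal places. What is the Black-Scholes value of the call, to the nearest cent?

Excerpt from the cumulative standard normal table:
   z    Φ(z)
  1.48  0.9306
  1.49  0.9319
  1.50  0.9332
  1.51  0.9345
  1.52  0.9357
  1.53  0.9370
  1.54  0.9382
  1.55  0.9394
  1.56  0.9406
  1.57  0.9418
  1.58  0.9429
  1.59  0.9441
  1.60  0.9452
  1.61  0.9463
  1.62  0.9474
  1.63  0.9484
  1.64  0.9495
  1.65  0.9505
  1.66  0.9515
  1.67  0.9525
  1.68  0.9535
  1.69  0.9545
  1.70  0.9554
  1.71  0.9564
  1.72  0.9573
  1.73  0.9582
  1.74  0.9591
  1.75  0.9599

T = 2;  σ√T = 0.2263
d₁ = [ln(180/140) + (0.065 − 0.008 + 0.16²/2)·2] / 0.2263 = [0.2513 + 0.1396] / 0.2263 = 1.7276 which rounds to 1.73
d₂ = d₁ − σ√T = 1.7276 − 0.2263 = 1.5013 which rounds to 1.50
exp(−qT) = exp(−0.008·2) = 0.9841;  exp(−rT) = exp(−0.065·2) = 0.8781
N(d₁) = N(1.73) = 0.9582;  N(d₂) = N(1.50) = 0.9332
C = 180·0.9841·0.9582 − 140·0.8781·0.9332 = 169.7336 − 114.7220 = 55.0116

$55.01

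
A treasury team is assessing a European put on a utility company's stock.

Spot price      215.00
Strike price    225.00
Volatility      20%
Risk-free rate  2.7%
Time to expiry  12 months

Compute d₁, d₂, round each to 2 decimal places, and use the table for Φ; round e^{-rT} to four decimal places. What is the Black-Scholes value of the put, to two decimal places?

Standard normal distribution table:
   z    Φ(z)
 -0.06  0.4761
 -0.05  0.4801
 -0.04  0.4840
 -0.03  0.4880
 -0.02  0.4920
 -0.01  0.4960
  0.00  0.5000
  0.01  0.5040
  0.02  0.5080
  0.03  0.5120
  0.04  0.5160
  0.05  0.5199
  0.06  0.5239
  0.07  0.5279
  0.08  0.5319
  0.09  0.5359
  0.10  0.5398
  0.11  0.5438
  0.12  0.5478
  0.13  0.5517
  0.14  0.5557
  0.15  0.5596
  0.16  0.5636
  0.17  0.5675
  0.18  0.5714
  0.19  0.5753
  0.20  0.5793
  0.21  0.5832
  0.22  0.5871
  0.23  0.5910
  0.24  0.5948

T = 1;  σ√T = 0.2000
ln(S/K) + (r + σ²/2)T = ln(215/225) + (0.027 + 0.2²/2)·1 = -0.0455 + 0.0470 = 0.0015
d₁ = 0.0015 / 0.2000 = 0.0077 ≈ 0.01
d₂ = d₁ − σ√T = 0.0077 − 0.2000 = -0.1923 ≈ -0.19
e^(−rT) = e^(−0.027·1) = 0.9734
P = 225·0.9734·N(0.19) − 215·N(-0.01) = 225·0.9734·0.5753 − 215·0.4960 = 125.9993 − 106.6400 = 19.3593

19.36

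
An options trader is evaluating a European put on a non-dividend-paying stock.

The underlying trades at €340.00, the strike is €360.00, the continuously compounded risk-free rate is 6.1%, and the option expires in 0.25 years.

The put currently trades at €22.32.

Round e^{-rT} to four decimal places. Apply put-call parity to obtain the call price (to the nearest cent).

€7.76

exp(−rT) = exp(−0.061·0.25) = 0.9849
Put-call parity: C − P = S − K·e^(−rT) = 340 − 360·0.9849 = 340 − 354.5640 = -14.5640
C = P + (C − P) = 22.32 + (-14.5640) = 7.7560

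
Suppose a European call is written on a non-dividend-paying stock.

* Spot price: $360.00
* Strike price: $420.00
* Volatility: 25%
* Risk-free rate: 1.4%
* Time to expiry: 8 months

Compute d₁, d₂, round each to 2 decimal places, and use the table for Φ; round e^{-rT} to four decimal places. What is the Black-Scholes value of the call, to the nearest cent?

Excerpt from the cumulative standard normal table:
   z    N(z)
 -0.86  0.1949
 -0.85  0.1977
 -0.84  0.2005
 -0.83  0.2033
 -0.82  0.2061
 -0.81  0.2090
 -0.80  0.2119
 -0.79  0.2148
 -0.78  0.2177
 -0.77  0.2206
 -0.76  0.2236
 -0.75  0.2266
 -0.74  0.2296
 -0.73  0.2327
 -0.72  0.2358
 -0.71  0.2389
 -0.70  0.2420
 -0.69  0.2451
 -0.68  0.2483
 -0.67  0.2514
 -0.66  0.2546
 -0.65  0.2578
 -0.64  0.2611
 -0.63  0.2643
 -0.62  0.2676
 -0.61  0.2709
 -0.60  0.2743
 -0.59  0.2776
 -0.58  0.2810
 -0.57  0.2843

$10.56

σ√T = 0.25 × 0.8165 = 0.2041
d₁ = [ln(360/420) + (0.014 + ½·0.25²)·0.6667] / (σ√T) = (-0.1542 + 0.0302) / 0.2041 = -0.6074 which rounds to -0.61
d₂ = -0.6074 − 0.2041 = -0.8115 which rounds to -0.81
e^(−rT) = e^(−0.014·0.6667) = 0.9907
N(d₁) = N(-0.61) = 0.2709;  N(d₂) = N(-0.81) = 0.2090
C = 360·0.2709 − 420·0.9907·0.2090 = 97.5240 − 86.9636 = 10.5604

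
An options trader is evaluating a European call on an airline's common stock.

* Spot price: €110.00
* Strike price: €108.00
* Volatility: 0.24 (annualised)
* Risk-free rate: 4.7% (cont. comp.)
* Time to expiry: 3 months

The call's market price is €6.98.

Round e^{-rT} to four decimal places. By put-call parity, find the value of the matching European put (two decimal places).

e^(−rT) = e^(−0.047·0.25) = 0.9883
Put-call parity: C − P = S − K·e^(−rT) = 110 − 108·0.9883 = 110 − 106.7364 = 3.2636
P = C − (C − P) = 6.98 − (3.2636) = 3.7164

€3.72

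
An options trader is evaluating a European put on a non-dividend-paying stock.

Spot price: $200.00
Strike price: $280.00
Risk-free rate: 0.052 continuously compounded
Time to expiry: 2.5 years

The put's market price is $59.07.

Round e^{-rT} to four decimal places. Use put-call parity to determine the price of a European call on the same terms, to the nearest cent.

$13.20

e^(−rT) = e^(−0.052·2.5) = 0.8781
Put-call parity: C − P = S − K·e^(−rT) = 200 − 280·0.8781 = 200 − 245.8680 = -45.8680
C = P + (C − P) = 59.07 + (-45.8680) = 13.2020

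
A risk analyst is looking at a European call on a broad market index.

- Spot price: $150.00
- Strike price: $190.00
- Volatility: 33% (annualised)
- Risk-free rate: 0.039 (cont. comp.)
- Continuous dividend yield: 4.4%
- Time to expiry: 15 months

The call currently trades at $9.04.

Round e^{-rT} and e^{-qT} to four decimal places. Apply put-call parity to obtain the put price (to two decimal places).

$48.02

exp(−qT) = exp(−0.044·1.25) = 0.9465;  exp(−rT) = exp(−0.039·1.25) = 0.9524
Put-call parity: C − P = S·e^(−qT) − K·e^(−rT) = 150·0.9465 − 190·0.9524 = 141.9750 − 180.9560 = -38.9810
P = C − (C − P) = 9.04 − (-38.9810) = 48.0210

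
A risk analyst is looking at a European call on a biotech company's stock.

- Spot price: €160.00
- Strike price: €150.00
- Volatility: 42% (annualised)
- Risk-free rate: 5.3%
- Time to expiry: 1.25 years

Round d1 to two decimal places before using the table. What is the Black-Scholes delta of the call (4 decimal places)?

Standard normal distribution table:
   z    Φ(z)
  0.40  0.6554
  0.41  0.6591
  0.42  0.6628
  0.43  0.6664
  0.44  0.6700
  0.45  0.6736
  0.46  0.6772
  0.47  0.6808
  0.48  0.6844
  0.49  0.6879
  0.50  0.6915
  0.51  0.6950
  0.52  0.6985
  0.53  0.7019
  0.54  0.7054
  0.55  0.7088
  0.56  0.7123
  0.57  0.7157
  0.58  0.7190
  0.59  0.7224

0.6950

σ√T = 0.42 × 1.1180 = 0.4696
ln(S/K) + (r + σ²/2)T = ln(160/150) + (0.053 + 0.42²/2)·1.25 = 0.0645 + 0.1765 = 0.2410
d₁ = 0.2410 / 0.4696 = 0.5133 ⇒ 0.51
N(d₁) = N(0.51) = 0.6950
Δ_call = N(d₁) = 0.6950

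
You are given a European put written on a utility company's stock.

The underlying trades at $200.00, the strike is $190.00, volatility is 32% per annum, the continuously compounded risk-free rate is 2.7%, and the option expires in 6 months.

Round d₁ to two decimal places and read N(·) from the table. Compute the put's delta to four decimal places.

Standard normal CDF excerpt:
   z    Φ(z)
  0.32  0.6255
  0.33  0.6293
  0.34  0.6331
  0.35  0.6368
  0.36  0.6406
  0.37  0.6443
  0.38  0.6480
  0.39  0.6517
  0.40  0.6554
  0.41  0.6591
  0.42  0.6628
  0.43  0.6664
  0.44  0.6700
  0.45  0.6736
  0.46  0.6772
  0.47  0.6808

-0.3446

T = 0.5;  σ√T = 0.2263
ln(S/K) + (r + σ²/2)T = ln(200/190) + (0.027 + 0.32²/2)·0.5 = 0.0513 + 0.0391 = 0.0904
d₁ = 0.0904 / 0.2263 = 0.3995 ≈ 0.40
N(d₁) = N(0.40) = 0.6554
Δ_put = N(d₁) − 1 = 0.6554 − 1 = -0.3446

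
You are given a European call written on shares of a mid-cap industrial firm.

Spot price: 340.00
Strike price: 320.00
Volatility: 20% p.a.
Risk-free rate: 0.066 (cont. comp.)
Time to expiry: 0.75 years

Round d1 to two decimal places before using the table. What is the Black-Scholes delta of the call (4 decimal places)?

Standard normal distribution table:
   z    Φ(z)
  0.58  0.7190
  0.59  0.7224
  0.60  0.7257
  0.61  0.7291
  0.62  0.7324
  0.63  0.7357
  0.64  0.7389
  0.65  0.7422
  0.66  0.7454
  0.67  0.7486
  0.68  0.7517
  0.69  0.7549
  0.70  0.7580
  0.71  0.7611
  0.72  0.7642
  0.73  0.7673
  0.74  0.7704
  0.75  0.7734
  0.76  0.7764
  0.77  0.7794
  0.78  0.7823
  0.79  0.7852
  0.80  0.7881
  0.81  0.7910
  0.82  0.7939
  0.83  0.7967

0.7642

σ√T = 0.2 × 0.8660 = 0.1732
ln(S/K) + (r + σ²/2)T = ln(340/320) + (0.066 + 0.2²/2)·0.75 = 0.0606 + 0.0645 = 0.1251
d₁ = 0.1251 / 0.1732 = 0.7224 ⇒ 0.72
N(d₁) = N(0.72) = 0.7642
Δ_call = N(d₁) = 0.7642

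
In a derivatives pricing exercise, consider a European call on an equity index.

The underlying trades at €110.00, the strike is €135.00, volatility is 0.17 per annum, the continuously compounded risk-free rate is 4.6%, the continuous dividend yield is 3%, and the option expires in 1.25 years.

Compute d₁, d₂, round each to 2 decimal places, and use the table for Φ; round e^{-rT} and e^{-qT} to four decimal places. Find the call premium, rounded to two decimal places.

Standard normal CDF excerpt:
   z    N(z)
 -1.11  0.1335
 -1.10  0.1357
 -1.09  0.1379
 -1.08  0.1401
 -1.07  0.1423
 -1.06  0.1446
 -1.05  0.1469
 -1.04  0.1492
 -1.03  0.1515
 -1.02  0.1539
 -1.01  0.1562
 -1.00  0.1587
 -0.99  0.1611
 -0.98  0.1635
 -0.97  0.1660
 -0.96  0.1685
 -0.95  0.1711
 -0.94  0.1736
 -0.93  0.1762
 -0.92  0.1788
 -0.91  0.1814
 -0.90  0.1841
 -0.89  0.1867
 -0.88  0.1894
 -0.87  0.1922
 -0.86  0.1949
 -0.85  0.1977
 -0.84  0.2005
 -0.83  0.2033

σ√T = 0.17 × 1.1180 = 0.1901
d₁ = [ln(110/135) + (0.046 − 0.03 + ½·0.17²)·1.25] / (σ√T) = (-0.2048 + 0.0381) / 0.1901 = -0.8772 ⇒ -0.88
d₂ = -0.8772 − 0.1901 = -1.0673 ⇒ -1.07
exp(−qT) = exp(−0.03·1.25) = 0.9632;  exp(−rT) = exp(−0.046·1.25) = 0.9441
N(d₁) = N(-0.88) = 0.1894;  N(d₂) = N(-1.07) = 0.1423
C = 110·0.9632·0.1894 − 135·0.9441·0.1423 = 20.0673 − 18.1366 = 1.9307

€1.93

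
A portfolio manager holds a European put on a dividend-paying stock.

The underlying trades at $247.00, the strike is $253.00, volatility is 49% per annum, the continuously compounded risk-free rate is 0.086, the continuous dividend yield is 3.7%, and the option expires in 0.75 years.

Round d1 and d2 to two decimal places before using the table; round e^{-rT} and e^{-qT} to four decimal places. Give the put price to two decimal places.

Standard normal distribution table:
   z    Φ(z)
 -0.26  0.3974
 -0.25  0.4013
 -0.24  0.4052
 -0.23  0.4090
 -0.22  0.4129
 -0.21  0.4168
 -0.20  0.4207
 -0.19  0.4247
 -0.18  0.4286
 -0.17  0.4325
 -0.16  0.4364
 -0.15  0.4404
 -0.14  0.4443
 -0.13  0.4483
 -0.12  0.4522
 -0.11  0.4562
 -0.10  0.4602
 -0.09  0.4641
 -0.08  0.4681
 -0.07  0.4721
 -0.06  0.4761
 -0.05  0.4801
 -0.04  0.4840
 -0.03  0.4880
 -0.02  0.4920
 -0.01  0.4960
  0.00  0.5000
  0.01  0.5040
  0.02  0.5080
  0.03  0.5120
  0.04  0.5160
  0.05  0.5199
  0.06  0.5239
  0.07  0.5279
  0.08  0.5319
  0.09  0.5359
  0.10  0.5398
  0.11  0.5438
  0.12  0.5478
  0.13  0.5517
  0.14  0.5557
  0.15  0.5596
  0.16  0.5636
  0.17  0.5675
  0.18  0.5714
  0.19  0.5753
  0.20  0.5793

$38.19

σ√T = 0.49 × 0.8660 = 0.4244
ln(S/K) + (r − q + σ²/2)T = ln(247/253) + (0.086 − 0.037 + 0.49²/2)·0.75 = -0.0240 + 0.1268 = 0.1028
d₁ = 0.1028 / 0.4244 = 0.2422 which rounds to 0.24
d₂ = d₁ − σ√T = 0.2422 − 0.4244 = -0.1821 which rounds to -0.18
exp(−qT) = exp(−0.037·0.75) = 0.9726;  exp(−rT) = exp(−0.086·0.75) = 0.9375
N(−d₂) = N(0.18) = 0.5714;  N(−d₁) = N(-0.24) = 0.4052
P = 253·0.9375·0.5714 − 247·0.9726·0.4052 = 135.5289 − 97.3421 = 38.1869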